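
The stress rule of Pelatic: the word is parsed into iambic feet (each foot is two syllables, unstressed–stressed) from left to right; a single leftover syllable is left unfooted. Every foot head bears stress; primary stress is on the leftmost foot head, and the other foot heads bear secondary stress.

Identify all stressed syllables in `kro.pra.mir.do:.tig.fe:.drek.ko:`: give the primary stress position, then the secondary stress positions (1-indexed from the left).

primary 2, secondary 4, 6, 8

Parse left to right into iambic (σˈσ) feet: (kro.ˈpra) (mir.ˈdo:) (tig.ˈfe:) (drek.ˈko:).
Foot heads (stressed positions): 2, 4, 6, 8.
End Rule Leftmost: primary stress on the leftmost head = syllable 2.
Secondary stress on 4, 6, 8: kro.ˈpra.mir.ˌdo:.tig.ˌfe:.drek.ˌko:.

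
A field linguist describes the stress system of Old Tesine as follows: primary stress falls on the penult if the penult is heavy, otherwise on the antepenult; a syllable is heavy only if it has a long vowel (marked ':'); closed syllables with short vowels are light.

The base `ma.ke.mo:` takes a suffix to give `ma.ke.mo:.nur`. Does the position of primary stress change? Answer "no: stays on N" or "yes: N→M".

Base `ma.ke.mo:` (3 syllables):
  Weights: 1 ma L, 2 ke L, 3 mo: H.
  The penult (syllable 2, ke) is light, so stress falls on the antepenult (syllable 1, ma).
  → primary stress on syllable 1.
Suffixed `ma.ke.mo:.nur` (4 syllables):
  Weights: 2 ke L, 3 mo: H, 4 nur L.
  The penult (syllable 3, mo:) is heavy, so it takes stress.
  → primary stress on syllable 3.

yes: 1→3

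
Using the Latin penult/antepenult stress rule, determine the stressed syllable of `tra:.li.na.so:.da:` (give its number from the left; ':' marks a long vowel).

Classical Latin: stress the penult if heavy (long vowel or closed), else the antepenult.
Weights: 3 na L, 4 so: H, 5 da: H.
The penult (syllable 4, so:) is heavy, so it takes stress.
Stress on syllable 4: tra:.li.na.ˈso:.da:.

4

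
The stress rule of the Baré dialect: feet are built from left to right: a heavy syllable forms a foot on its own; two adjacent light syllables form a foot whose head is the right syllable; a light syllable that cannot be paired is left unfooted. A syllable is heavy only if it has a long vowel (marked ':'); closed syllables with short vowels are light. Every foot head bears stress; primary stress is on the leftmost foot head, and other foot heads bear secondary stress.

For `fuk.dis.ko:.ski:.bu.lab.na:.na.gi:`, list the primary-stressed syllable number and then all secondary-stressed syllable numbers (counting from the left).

primary 2, secondary 3, 4, 6, 7, 9

Weights: 1 fuk L, 2 dis L, 3 ko: H, 4 ski: H, 5 bu L, 6 lab L, 7 na: H, 8 na L, 9 gi: H.
Parse left to right (heavy = foot alone; LL = one foot; stranded L unfooted): (fuk.ˈdis) (ˈko:) (ˈski:) (bu.ˈlab) (ˈna:) na (ˈgi:).
Foot heads: 2, 3, 4, 6, 7, 9.
Primary stress on the leftmost head = syllable 2.
Secondary stress on 3, 4, 6, 7, 9: fuk.ˈdis.ˌko:.ˌski:.bu.ˌlab.ˌna:.na.ˌgi:.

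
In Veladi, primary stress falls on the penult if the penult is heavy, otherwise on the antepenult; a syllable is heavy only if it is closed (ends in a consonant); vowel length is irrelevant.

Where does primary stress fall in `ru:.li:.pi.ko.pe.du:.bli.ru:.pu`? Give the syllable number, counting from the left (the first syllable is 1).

7

Weights: 7 bli L, 8 ru: L, 9 pu L.
The penult (syllable 8, ru:) is light, so stress falls on the antepenult (syllable 7, bli).
Primary stress: syllable 7 → ru:.li:.pi.ko.pe.du:.ˈbli.ru:.pu.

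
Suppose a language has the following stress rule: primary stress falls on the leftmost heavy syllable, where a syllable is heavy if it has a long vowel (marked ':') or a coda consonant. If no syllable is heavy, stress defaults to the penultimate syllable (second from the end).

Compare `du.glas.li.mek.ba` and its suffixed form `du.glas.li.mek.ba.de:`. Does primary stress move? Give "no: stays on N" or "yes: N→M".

Base `du.glas.li.mek.ba` (5 syllables):
  Weights: 1 du L, 2 glas H, 3 li L, 4 mek H, 5 ba L.
  Heavy syllables in the domain: 2, 4. The leftmost is syllable 2 (glas).
  → primary stress on syllable 2.
Suffixed `du.glas.li.mek.ba.de:` (6 syllables):
  Weights: 1 du L, 2 glas H, 3 li L, 4 mek H, 5 ba L, 6 de: H.
  Heavy syllables in the domain: 2, 4, 6. The leftmost is syllable 2 (glas).
  → primary stress on syllable 2.

no: stays on 2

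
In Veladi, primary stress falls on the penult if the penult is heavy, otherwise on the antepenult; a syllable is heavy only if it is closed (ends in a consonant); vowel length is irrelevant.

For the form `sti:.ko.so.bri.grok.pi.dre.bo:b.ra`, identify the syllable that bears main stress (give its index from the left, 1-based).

Weights: 7 dre L, 8 bo:b H, 9 ra L.
The penult (syllable 8, bo:b) is heavy, so it takes stress.
Primary stress: syllable 8 → sti:.ko.so.bri.grok.pi.dre.ˈbo:b.ra.

8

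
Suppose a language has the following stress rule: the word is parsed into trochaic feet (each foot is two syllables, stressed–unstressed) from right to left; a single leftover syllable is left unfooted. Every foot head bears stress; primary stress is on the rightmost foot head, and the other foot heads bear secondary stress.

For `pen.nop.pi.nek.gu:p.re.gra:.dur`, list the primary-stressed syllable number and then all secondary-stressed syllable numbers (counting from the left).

Parse right to left into trochaic (ˈσσ) feet: (ˈpen.nop) (ˈpi.nek) (ˈgu:p.re) (ˈgra:.dur).
Foot heads (stressed positions): 1, 3, 5, 7.
End Rule Rightmost: primary stress on the rightmost head = syllable 7.
Secondary stress on 1, 3, 5: ˌpen.nop.ˌpi.nek.ˌgu:p.re.ˈgra:.dur.

primary 7, secondary 1, 3, 5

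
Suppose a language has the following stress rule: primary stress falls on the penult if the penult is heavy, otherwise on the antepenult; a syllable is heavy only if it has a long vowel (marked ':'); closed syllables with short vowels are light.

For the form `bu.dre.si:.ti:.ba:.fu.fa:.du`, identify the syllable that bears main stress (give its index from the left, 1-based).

Weights: 6 fu L, 7 fa: H, 8 du L.
The penult (syllable 7, fa:) is heavy, so it takes stress.
Primary stress: syllable 7 → bu.dre.si:.ti:.ba:.fu.ˈfa:.du.

7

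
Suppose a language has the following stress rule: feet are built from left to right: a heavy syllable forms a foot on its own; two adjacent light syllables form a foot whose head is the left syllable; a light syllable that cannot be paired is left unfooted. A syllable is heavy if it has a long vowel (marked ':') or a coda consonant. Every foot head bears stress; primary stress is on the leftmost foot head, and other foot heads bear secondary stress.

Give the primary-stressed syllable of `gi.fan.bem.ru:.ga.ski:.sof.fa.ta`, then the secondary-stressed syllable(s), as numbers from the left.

Weights: 1 gi L, 2 fan H, 3 bem H, 4 ru: H, 5 ga L, 6 ski: H, 7 sof H, 8 fa L, 9 ta L.
Parse left to right (heavy = foot alone; LL = one foot; stranded L unfooted): gi (ˈfan) (ˈbem) (ˈru:) ga (ˈski:) (ˈsof) (ˈfa.ta).
Foot heads: 2, 3, 4, 6, 7, 8.
Primary stress on the leftmost head = syllable 2.
Secondary stress on 3, 4, 6, 7, 8: gi.ˈfan.ˌbem.ˌru:.ga.ˌski:.ˌsof.ˌfa.ta.

primary 2, secondary 3, 4, 6, 7, 8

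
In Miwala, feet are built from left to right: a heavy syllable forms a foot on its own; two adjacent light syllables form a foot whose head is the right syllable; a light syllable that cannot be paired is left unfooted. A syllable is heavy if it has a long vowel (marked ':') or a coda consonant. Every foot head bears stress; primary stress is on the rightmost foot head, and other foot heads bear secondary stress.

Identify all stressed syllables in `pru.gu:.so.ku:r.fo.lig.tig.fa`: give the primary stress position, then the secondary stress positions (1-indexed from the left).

primary 7, secondary 2, 4, 6

Weights: 1 pru L, 2 gu: H, 3 so L, 4 ku:r H, 5 fo L, 6 lig H, 7 tig H, 8 fa L.
Parse left to right (heavy = foot alone; LL = one foot; stranded L unfooted): pru (ˈgu:) so (ˈku:r) fo (ˈlig) (ˈtig) fa.
Foot heads: 2, 4, 6, 7.
Primary stress on the rightmost head = syllable 7.
Secondary stress on 2, 4, 6: pru.ˌgu:.so.ˌku:r.fo.ˌlig.ˈtig.fa.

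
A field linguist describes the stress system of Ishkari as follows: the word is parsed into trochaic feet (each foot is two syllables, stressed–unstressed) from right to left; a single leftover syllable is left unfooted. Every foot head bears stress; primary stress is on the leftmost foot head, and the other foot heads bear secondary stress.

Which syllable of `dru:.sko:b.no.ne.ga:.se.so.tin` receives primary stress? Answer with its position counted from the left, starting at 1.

1

Parse right to left into trochaic (ˈσσ) feet: (ˈdru:.sko:b) (ˈno.ne) (ˈga:.se) (ˈso.tin).
Foot heads (stressed positions): 1, 3, 5, 7.
End Rule Leftmost: primary stress on the leftmost head = syllable 1.
Primary stress: syllable 1 → ˈdru:.sko:b.no.ne.ga:.se.so.tin.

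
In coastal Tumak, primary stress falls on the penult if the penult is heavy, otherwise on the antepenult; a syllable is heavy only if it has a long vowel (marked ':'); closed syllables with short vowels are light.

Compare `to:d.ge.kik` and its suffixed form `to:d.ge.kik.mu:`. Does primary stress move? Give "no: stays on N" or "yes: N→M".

Base `to:d.ge.kik` (3 syllables):
  Weights: 1 to:d H, 2 ge L, 3 kik L.
  The penult (syllable 2, ge) is light, so stress falls on the antepenult (syllable 1, to:d).
  → primary stress on syllable 1.
Suffixed `to:d.ge.kik.mu:` (4 syllables):
  Weights: 2 ge L, 3 kik L, 4 mu: H.
  The penult (syllable 3, kik) is light, so stress falls on the antepenult (syllable 2, ge).
  → primary stress on syllable 2.

yes: 1→2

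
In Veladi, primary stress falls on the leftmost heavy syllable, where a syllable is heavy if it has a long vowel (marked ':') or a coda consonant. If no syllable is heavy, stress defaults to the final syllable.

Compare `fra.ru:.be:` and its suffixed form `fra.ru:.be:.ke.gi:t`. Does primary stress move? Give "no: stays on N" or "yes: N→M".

Base `fra.ru:.be:` (3 syllables):
  Weights: 1 fra L, 2 ru: H, 3 be: H.
  Heavy syllables in the domain: 2, 3. The leftmost is syllable 2 (ru:).
  → primary stress on syllable 2.
Suffixed `fra.ru:.be:.ke.gi:t` (5 syllables):
  Weights: 1 fra L, 2 ru: H, 3 be: H, 4 ke L, 5 gi:t H.
  Heavy syllables in the domain: 2, 3, 5. The leftmost is syllable 2 (ru:).
  → primary stress on syllable 2.

no: stays on 2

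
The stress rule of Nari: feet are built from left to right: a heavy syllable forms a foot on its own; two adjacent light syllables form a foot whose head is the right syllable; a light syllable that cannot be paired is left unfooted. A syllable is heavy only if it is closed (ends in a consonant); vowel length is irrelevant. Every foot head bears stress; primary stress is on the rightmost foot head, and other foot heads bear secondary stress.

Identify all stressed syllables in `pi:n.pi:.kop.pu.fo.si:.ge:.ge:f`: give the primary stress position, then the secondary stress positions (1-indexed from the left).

Weights: 1 pi:n H, 2 pi: L, 3 kop H, 4 pu L, 5 fo L, 6 si: L, 7 ge: L, 8 ge:f H.
Parse left to right (heavy = foot alone; LL = one foot; stranded L unfooted): (ˈpi:n) pi: (ˈkop) (pu.ˈfo) (si:.ˈge:) (ˈge:f).
Foot heads: 1, 3, 5, 7, 8.
Primary stress on the rightmost head = syllable 8.
Secondary stress on 1, 3, 5, 7: ˌpi:n.pi:.ˌkop.pu.ˌfo.si:.ˌge:.ˈge:f.

primary 8, secondary 1, 3, 5, 7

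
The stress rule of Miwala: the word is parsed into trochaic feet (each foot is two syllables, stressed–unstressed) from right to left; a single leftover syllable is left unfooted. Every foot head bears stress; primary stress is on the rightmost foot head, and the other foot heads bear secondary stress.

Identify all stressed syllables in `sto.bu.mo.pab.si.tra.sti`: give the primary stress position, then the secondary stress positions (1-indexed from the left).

Parse right to left into trochaic (ˈσσ) feet: sto (ˈbu.mo) (ˈpab.si) (ˈtra.sti). Syllable 1 is left unfooted.
Foot heads (stressed positions): 2, 4, 6.
End Rule Rightmost: primary stress on the rightmost head = syllable 6.
Secondary stress on 2, 4: sto.ˌbu.mo.ˌpab.si.ˈtra.sti.

primary 6, secondary 2, 4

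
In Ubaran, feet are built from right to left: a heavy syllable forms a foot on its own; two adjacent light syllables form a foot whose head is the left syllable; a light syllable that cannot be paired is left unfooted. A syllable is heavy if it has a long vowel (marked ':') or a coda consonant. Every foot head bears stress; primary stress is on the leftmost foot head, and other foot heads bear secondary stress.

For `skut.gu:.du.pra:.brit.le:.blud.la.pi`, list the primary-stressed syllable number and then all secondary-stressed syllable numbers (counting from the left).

Weights: 1 skut H, 2 gu: H, 3 du L, 4 pra: H, 5 brit H, 6 le: H, 7 blud H, 8 la L, 9 pi L.
Parse right to left (heavy = foot alone; LL = one foot; stranded L unfooted): (ˈskut) (ˈgu:) du (ˈpra:) (ˈbrit) (ˈle:) (ˈblud) (ˈla.pi).
Foot heads: 1, 2, 4, 5, 6, 7, 8.
Primary stress on the leftmost head = syllable 1.
Secondary stress on 2, 4, 5, 6, 7, 8: ˈskut.ˌgu:.du.ˌpra:.ˌbrit.ˌle:.ˌblud.ˌla.pi.

primary 1, secondary 2, 4, 5, 6, 7, 8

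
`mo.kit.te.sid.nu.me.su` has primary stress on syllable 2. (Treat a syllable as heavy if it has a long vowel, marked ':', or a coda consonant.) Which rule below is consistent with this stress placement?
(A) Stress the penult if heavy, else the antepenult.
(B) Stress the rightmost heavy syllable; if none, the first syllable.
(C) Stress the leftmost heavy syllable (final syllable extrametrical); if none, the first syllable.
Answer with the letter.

Rule A → syllable 5 (observed: 2).
Rule B → syllable 4 (observed: 2).
Rule C → syllable 2 ✓.

C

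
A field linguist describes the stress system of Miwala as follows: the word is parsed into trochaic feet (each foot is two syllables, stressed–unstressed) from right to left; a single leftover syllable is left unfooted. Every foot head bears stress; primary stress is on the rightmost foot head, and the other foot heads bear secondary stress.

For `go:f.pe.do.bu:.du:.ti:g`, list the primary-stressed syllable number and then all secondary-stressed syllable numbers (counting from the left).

primary 5, secondary 1, 3

Parse right to left into trochaic (ˈσσ) feet: (ˈgo:f.pe) (ˈdo.bu:) (ˈdu:.ti:g).
Foot heads (stressed positions): 1, 3, 5.
End Rule Rightmost: primary stress on the rightmost head = syllable 5.
Secondary stress on 1, 3: ˌgo:f.pe.ˌdo.bu:.ˈdu:.ti:g.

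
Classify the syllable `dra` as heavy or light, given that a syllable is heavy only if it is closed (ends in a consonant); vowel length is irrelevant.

light

`dra`: short vowel, open (no coda). Open (no coda) → light.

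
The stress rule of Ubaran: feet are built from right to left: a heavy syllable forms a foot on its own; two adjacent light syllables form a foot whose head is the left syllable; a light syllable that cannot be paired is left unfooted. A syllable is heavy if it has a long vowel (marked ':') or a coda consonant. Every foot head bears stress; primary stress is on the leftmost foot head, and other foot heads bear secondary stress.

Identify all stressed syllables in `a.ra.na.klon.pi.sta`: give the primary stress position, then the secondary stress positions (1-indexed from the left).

Weights: 1 a L, 2 ra L, 3 na L, 4 klon H, 5 pi L, 6 sta L.
Parse right to left (heavy = foot alone; LL = one foot; stranded L unfooted): a (ˈra.na) (ˈklon) (ˈpi.sta).
Foot heads: 2, 4, 5.
Primary stress on the leftmost head = syllable 2.
Secondary stress on 4, 5: a.ˈra.na.ˌklon.ˌpi.sta.

primary 2, secondary 4, 5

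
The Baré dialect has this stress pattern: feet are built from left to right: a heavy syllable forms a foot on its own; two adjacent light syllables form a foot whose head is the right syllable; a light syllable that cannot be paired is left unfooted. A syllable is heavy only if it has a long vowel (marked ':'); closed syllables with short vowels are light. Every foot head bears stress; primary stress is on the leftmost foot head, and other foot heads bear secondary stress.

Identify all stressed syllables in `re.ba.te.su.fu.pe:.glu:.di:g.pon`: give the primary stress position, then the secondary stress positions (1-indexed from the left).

primary 2, secondary 4, 6, 7, 8

Weights: 1 re L, 2 ba L, 3 te L, 4 su L, 5 fu L, 6 pe: H, 7 glu: H, 8 di:g H, 9 pon L.
Parse left to right (heavy = foot alone; LL = one foot; stranded L unfooted): (re.ˈba) (te.ˈsu) fu (ˈpe:) (ˈglu:) (ˈdi:g) pon.
Foot heads: 2, 4, 6, 7, 8.
Primary stress on the leftmost head = syllable 2.
Secondary stress on 4, 6, 7, 8: re.ˈba.te.ˌsu.fu.ˌpe:.ˌglu:.ˌdi:g.pon.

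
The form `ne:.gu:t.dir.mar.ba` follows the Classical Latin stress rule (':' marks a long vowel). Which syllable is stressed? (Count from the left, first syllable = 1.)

Classical Latin: stress the penult if heavy (long vowel or closed), else the antepenult.
Weights: 3 dir H, 4 mar H, 5 ba L.
The penult (syllable 4, mar) is heavy, so it takes stress.
Stress on syllable 4: ne:.gu:t.dir.ˈmar.ba.

4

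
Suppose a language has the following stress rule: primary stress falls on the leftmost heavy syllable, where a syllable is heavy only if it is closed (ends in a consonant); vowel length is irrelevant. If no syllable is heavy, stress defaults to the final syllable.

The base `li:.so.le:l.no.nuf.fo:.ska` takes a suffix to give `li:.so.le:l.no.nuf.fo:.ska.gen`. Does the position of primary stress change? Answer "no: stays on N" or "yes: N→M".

Base `li:.so.le:l.no.nuf.fo:.ska` (7 syllables):
  Weights: 1 li: L, 2 so L, 3 le:l H, 4 no L, 5 nuf H, 6 fo: L, 7 ska L.
  Heavy syllables in the domain: 3, 5. The leftmost is syllable 3 (le:l).
  → primary stress on syllable 3.
Suffixed `li:.so.le:l.no.nuf.fo:.ska.gen` (8 syllables):
  Weights: 1 li: L, 2 so L, 3 le:l H, 4 no L, 5 nuf H, 6 fo: L, 7 ska L, 8 gen H.
  Heavy syllables in the domain: 3, 5, 8. The leftmost is syllable 3 (le:l).
  → primary stress on syllable 3.

no: stays on 3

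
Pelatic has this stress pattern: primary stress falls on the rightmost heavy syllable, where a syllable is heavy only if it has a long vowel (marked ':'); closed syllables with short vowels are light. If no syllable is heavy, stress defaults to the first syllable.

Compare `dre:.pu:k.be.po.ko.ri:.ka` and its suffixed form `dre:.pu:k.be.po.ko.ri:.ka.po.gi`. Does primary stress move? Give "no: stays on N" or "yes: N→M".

Base `dre:.pu:k.be.po.ko.ri:.ka` (7 syllables):
  Weights: 1 dre: H, 2 pu:k H, 3 be L, 4 po L, 5 ko L, 6 ri: H, 7 ka L.
  Heavy syllables in the domain: 1, 2, 6. The rightmost is syllable 6 (ri:).
  → primary stress on syllable 6.
Suffixed `dre:.pu:k.be.po.ko.ri:.ka.po.gi` (9 syllables):
  Weights: 1 dre: H, 2 pu:k H, 3 be L, 4 po L, 5 ko L, 6 ri: H, 7 ka L, 8 po L, 9 gi L.
  Heavy syllables in the domain: 1, 2, 6. The rightmost is syllable 6 (ri:).
  → primary stress on syllable 6.

no: stays on 6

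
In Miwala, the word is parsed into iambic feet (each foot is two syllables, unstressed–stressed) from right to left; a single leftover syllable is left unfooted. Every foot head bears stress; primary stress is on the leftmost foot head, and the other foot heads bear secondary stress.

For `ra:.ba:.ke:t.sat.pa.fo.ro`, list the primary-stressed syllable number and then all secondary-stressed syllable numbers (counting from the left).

primary 3, secondary 5, 7

Parse right to left into iambic (σˈσ) feet: ra: (ba:.ˈke:t) (sat.ˈpa) (fo.ˈro). Syllable 1 is left unfooted.
Foot heads (stressed positions): 3, 5, 7.
End Rule Leftmost: primary stress on the leftmost head = syllable 3.
Secondary stress on 5, 7: ra:.ba:.ˈke:t.sat.ˌpa.fo.ˌro.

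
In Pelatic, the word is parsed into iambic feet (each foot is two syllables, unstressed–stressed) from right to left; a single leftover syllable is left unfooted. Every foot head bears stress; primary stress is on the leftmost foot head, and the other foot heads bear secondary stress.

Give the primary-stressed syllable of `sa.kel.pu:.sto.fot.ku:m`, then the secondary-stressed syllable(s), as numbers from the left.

primary 2, secondary 4, 6

Parse right to left into iambic (σˈσ) feet: (sa.ˈkel) (pu:.ˈsto) (fot.ˈku:m).
Foot heads (stressed positions): 2, 4, 6.
End Rule Leftmost: primary stress on the leftmost head = syllable 2.
Secondary stress on 4, 6: sa.ˈkel.pu:.ˌsto.fot.ˌku:m.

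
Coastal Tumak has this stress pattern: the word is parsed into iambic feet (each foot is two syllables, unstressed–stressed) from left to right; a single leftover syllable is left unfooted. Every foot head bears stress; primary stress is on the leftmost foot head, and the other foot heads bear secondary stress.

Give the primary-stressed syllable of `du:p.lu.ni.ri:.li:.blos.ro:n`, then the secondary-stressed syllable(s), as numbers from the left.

primary 2, secondary 4, 6

Parse left to right into iambic (σˈσ) feet: (du:p.ˈlu) (ni.ˈri:) (li:.ˈblos) ro:n. Syllable 7 is left unfooted.
Foot heads (stressed positions): 2, 4, 6.
End Rule Leftmost: primary stress on the leftmost head = syllable 2.
Secondary stress on 4, 6: du:p.ˈlu.ni.ˌri:.li:.ˌblos.ro:n.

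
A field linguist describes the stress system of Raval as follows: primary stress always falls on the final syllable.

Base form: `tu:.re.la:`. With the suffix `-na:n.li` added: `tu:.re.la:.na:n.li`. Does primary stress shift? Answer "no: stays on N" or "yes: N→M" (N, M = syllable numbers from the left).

yes: 3→5

Base `tu:.re.la:` (3 syllables):
  The word has 3 syllables; the final syllable is syllable 3 (la:).
  → primary stress on syllable 3.
Suffixed `tu:.re.la:.na:n.li` (5 syllables):
  The word has 5 syllables; the final syllable is syllable 5 (li).
  → primary stress on syllable 5.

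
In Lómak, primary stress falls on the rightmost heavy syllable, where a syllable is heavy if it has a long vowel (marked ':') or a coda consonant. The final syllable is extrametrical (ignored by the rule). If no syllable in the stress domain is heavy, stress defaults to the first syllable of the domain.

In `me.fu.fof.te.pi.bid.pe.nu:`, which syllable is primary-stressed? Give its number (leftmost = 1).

The final syllable (8, nu:) is extrametrical; the stress domain is syllables 1–7.
Weights: 1 me L, 2 fu L, 3 fof H, 4 te L, 5 pi L, 6 bid H, 7 pe L.
Heavy syllables in the domain: 3, 6. The rightmost is syllable 6 (bid).
Primary stress: syllable 6 → me.fu.fof.te.pi.ˈbid.pe.nu:.

6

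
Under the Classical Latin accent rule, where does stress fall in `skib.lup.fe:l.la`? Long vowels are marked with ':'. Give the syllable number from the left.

Classical Latin: stress the penult if heavy (long vowel or closed), else the antepenult.
Weights: 2 lup H, 3 fe:l H, 4 la L.
The penult (syllable 3, fe:l) is heavy, so it takes stress.
Stress on syllable 3: skib.lup.ˈfe:l.la.

3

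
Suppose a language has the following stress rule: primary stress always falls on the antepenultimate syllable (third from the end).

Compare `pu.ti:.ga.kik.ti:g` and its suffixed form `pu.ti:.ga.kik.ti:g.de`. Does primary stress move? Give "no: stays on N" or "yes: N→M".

Base `pu.ti:.ga.kik.ti:g` (5 syllables):
  The word has 5 syllables; the antepenultimate syllable (third from the end) is syllable 3 (ga).
  → primary stress on syllable 3.
Suffixed `pu.ti:.ga.kik.ti:g.de` (6 syllables):
  The word has 6 syllables; the antepenultimate syllable (third from the end) is syllable 4 (kik).
  → primary stress on syllable 4.

yes: 3→4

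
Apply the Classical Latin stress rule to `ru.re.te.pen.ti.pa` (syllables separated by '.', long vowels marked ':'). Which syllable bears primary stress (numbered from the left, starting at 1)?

4

Classical Latin: stress the penult if heavy (long vowel or closed), else the antepenult.
Weights: 4 pen H, 5 ti L, 6 pa L.
The penult (syllable 5, ti) is light, so stress falls on the antepenult (syllable 4, pen).
Stress on syllable 4: ru.re.te.ˈpen.ti.pa.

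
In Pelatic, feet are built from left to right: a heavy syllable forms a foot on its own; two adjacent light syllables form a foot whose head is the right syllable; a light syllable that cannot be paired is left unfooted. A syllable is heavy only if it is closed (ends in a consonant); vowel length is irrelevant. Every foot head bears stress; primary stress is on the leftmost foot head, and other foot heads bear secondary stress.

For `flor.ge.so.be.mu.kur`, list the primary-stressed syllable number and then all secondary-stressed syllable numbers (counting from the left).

primary 1, secondary 3, 5, 6

Weights: 1 flor H, 2 ge L, 3 so L, 4 be L, 5 mu L, 6 kur H.
Parse left to right (heavy = foot alone; LL = one foot; stranded L unfooted): (ˈflor) (ge.ˈso) (be.ˈmu) (ˈkur).
Foot heads: 1, 3, 5, 6.
Primary stress on the leftmost head = syllable 1.
Secondary stress on 3, 5, 6: ˈflor.ge.ˌso.be.ˌmu.ˌkur.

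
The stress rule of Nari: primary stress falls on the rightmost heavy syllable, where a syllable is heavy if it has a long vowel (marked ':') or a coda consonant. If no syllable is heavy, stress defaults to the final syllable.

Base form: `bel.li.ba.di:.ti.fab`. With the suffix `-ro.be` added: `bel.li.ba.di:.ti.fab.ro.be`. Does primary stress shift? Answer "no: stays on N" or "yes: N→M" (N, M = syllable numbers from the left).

no: stays on 6

Base `bel.li.ba.di:.ti.fab` (6 syllables):
  Weights: 1 bel H, 2 li L, 3 ba L, 4 di: H, 5 ti L, 6 fab H.
  Heavy syllables in the domain: 1, 4, 6. The rightmost is syllable 6 (fab).
  → primary stress on syllable 6.
Suffixed `bel.li.ba.di:.ti.fab.ro.be` (8 syllables):
  Weights: 1 bel H, 2 li L, 3 ba L, 4 di: H, 5 ti L, 6 fab H, 7 ro L, 8 be L.
  Heavy syllables in the domain: 1, 4, 6. The rightmost is syllable 6 (fab).
  → primary stress on syllable 6.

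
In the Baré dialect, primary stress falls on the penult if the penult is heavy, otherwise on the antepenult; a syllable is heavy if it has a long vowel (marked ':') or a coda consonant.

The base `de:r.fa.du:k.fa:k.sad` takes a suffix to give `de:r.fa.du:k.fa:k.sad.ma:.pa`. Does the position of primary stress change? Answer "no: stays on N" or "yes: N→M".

yes: 4→6

Base `de:r.fa.du:k.fa:k.sad` (5 syllables):
  Weights: 3 du:k H, 4 fa:k H, 5 sad H.
  The penult (syllable 4, fa:k) is heavy, so it takes stress.
  → primary stress on syllable 4.
Suffixed `de:r.fa.du:k.fa:k.sad.ma:.pa` (7 syllables):
  Weights: 5 sad H, 6 ma: H, 7 pa L.
  The penult (syllable 6, ma:) is heavy, so it takes stress.
  → primary stress on syllable 6.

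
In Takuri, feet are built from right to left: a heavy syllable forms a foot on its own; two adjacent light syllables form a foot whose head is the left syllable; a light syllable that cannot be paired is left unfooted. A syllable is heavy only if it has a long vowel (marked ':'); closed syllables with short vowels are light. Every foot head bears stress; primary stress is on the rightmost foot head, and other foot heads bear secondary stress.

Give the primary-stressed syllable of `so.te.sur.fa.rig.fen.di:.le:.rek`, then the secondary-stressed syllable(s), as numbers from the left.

Weights: 1 so L, 2 te L, 3 sur L, 4 fa L, 5 rig L, 6 fen L, 7 di: H, 8 le: H, 9 rek L.
Parse right to left (heavy = foot alone; LL = one foot; stranded L unfooted): (ˈso.te) (ˈsur.fa) (ˈrig.fen) (ˈdi:) (ˈle:) rek.
Foot heads: 1, 3, 5, 7, 8.
Primary stress on the rightmost head = syllable 8.
Secondary stress on 1, 3, 5, 7: ˌso.te.ˌsur.fa.ˌrig.fen.ˌdi:.ˈle:.rek.

primary 8, secondary 1, 3, 5, 7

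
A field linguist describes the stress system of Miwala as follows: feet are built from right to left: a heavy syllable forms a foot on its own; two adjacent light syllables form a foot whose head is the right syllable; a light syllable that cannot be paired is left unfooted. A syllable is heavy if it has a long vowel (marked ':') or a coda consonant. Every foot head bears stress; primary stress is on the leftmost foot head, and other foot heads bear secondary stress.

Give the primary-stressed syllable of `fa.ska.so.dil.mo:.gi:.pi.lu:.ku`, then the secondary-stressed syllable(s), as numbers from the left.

primary 3, secondary 4, 5, 6, 8

Weights: 1 fa L, 2 ska L, 3 so L, 4 dil H, 5 mo: H, 6 gi: H, 7 pi L, 8 lu: H, 9 ku L.
Parse right to left (heavy = foot alone; LL = one foot; stranded L unfooted): fa (ska.ˈso) (ˈdil) (ˈmo:) (ˈgi:) pi (ˈlu:) ku.
Foot heads: 3, 4, 5, 6, 8.
Primary stress on the leftmost head = syllable 3.
Secondary stress on 4, 5, 6, 8: fa.ska.ˈso.ˌdil.ˌmo:.ˌgi:.pi.ˌlu:.ku.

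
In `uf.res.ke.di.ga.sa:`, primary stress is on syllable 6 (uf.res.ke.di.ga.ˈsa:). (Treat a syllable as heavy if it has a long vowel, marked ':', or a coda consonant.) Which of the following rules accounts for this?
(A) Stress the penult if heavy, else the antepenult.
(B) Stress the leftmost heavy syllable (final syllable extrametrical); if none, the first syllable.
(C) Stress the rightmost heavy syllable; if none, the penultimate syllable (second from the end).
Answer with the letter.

C

Rule A → syllable 4 (observed: 6).
Rule B → syllable 1 (observed: 6).
Rule C → syllable 6 ✓.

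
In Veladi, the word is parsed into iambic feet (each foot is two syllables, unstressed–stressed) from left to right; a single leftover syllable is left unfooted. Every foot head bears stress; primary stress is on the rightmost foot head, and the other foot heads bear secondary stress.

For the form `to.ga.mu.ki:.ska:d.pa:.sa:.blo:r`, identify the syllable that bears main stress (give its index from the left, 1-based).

8

Parse left to right into iambic (σˈσ) feet: (to.ˈga) (mu.ˈki:) (ska:d.ˈpa:) (sa:.ˈblo:r).
Foot heads (stressed positions): 2, 4, 6, 8.
End Rule Rightmost: primary stress on the rightmost head = syllable 8.
Primary stress: syllable 8 → to.ga.mu.ki:.ska:d.pa:.sa:.ˈblo:r.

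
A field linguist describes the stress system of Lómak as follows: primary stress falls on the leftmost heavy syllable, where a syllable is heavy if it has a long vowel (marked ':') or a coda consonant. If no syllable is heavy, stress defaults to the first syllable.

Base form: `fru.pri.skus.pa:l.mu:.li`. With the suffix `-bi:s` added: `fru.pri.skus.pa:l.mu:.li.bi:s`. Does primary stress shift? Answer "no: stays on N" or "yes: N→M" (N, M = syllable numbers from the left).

no: stays on 3

Base `fru.pri.skus.pa:l.mu:.li` (6 syllables):
  Weights: 1 fru L, 2 pri L, 3 skus H, 4 pa:l H, 5 mu: H, 6 li L.
  Heavy syllables in the domain: 3, 4, 5. The leftmost is syllable 3 (skus).
  → primary stress on syllable 3.
Suffixed `fru.pri.skus.pa:l.mu:.li.bi:s` (7 syllables):
  Weights: 1 fru L, 2 pri L, 3 skus H, 4 pa:l H, 5 mu: H, 6 li L, 7 bi:s H.
  Heavy syllables in the domain: 3, 4, 5, 7. The leftmost is syllable 3 (skus).
  → primary stress on syllable 3.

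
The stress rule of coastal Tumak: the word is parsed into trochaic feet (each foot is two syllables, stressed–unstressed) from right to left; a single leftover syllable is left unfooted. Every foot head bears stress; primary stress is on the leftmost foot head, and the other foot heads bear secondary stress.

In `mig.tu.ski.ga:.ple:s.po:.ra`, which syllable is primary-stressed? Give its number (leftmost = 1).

2

Parse right to left into trochaic (ˈσσ) feet: mig (ˈtu.ski) (ˈga:.ple:s) (ˈpo:.ra). Syllable 1 is left unfooted.
Foot heads (stressed positions): 2, 4, 6.
End Rule Leftmost: primary stress on the leftmost head = syllable 2.
Primary stress: syllable 2 → mig.ˈtu.ski.ga:.ple:s.po:.ra.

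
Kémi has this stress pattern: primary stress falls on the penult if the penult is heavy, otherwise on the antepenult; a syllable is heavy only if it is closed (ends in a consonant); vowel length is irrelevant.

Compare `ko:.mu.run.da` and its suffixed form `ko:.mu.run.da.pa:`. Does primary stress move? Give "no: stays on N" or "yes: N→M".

no: stays on 3

Base `ko:.mu.run.da` (4 syllables):
  Weights: 2 mu L, 3 run H, 4 da L.
  The penult (syllable 3, run) is heavy, so it takes stress.
  → primary stress on syllable 3.
Suffixed `ko:.mu.run.da.pa:` (5 syllables):
  Weights: 3 run H, 4 da L, 5 pa: L.
  The penult (syllable 4, da) is light, so stress falls on the antepenult (syllable 3, run).
  → primary stress on syllable 3.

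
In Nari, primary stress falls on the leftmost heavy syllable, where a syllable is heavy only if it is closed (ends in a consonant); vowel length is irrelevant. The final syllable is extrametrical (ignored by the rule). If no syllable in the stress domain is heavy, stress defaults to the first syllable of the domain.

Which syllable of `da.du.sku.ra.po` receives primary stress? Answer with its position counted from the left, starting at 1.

1

The final syllable (5, po) is extrametrical; the stress domain is syllables 1–4.
Weights: 1 da L, 2 du L, 3 sku L, 4 ra L.
No heavy syllable in the domain; default to the first syllable of the domain = syllable 1.
Primary stress: syllable 1 → ˈda.du.sku.ra.po.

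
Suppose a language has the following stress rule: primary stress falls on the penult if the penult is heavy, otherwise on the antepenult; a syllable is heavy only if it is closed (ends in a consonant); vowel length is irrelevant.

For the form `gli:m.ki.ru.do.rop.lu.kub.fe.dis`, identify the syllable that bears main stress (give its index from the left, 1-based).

Weights: 7 kub H, 8 fe L, 9 dis H.
The penult (syllable 8, fe) is light, so stress falls on the antepenult (syllable 7, kub).
Primary stress: syllable 7 → gli:m.ki.ru.do.rop.lu.ˈkub.fe.dis.

7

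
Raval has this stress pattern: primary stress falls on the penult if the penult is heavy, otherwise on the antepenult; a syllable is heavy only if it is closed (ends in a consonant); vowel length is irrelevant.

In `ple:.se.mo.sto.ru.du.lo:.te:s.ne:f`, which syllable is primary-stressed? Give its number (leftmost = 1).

Weights: 7 lo: L, 8 te:s H, 9 ne:f H.
The penult (syllable 8, te:s) is heavy, so it takes stress.
Primary stress: syllable 8 → ple:.se.mo.sto.ru.du.lo:.ˈte:s.ne:f.

8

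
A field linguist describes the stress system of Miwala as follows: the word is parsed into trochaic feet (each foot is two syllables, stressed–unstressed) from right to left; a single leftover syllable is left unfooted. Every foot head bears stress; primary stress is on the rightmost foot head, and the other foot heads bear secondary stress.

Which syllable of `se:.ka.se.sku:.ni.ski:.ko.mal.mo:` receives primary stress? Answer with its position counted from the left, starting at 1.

Parse right to left into trochaic (ˈσσ) feet: se: (ˈka.se) (ˈsku:.ni) (ˈski:.ko) (ˈmal.mo:). Syllable 1 is left unfooted.
Foot heads (stressed positions): 2, 4, 6, 8.
End Rule Rightmost: primary stress on the rightmost head = syllable 8.
Primary stress: syllable 8 → se:.ka.se.sku:.ni.ski:.ko.ˈmal.mo:.

8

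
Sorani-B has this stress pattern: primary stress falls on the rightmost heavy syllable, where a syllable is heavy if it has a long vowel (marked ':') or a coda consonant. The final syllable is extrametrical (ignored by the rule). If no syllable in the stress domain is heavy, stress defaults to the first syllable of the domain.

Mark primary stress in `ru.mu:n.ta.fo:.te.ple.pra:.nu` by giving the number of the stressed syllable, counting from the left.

7

The final syllable (8, nu) is extrametrical; the stress domain is syllables 1–7.
Weights: 1 ru L, 2 mu:n H, 3 ta L, 4 fo: H, 5 te L, 6 ple L, 7 pra: H.
Heavy syllables in the domain: 2, 4, 7. The rightmost is syllable 7 (pra:).
Primary stress: syllable 7 → ru.mu:n.ta.fo:.te.ple.ˈpra:.nu.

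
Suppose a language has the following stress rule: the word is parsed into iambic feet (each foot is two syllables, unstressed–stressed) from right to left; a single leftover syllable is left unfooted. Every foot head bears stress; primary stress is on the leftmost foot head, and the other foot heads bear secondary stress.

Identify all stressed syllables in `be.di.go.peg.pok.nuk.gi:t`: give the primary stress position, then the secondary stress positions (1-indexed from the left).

Parse right to left into iambic (σˈσ) feet: be (di.ˈgo) (peg.ˈpok) (nuk.ˈgi:t). Syllable 1 is left unfooted.
Foot heads (stressed positions): 3, 5, 7.
End Rule Leftmost: primary stress on the leftmost head = syllable 3.
Secondary stress on 5, 7: be.di.ˈgo.peg.ˌpok.nuk.ˌgi:t.

primary 3, secondary 5, 7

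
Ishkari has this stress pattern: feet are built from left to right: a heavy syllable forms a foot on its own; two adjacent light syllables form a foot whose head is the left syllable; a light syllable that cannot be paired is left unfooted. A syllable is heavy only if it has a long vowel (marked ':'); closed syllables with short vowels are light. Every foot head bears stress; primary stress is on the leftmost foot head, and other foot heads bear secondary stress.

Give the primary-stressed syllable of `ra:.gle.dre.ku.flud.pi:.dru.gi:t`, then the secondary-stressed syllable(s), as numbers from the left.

Weights: 1 ra: H, 2 gle L, 3 dre L, 4 ku L, 5 flud L, 6 pi: H, 7 dru L, 8 gi:t H.
Parse left to right (heavy = foot alone; LL = one foot; stranded L unfooted): (ˈra:) (ˈgle.dre) (ˈku.flud) (ˈpi:) dru (ˈgi:t).
Foot heads: 1, 2, 4, 6, 8.
Primary stress on the leftmost head = syllable 1.
Secondary stress on 2, 4, 6, 8: ˈra:.ˌgle.dre.ˌku.flud.ˌpi:.dru.ˌgi:t.

primary 1, secondary 2, 4, 6, 8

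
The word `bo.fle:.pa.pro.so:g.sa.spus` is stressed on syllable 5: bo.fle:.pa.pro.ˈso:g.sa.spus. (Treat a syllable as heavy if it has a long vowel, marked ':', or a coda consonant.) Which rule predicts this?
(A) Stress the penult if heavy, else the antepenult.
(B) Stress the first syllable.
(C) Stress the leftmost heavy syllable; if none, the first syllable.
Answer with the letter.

A

Rule A → syllable 5 ✓.
Rule B → syllable 1 (observed: 5).
Rule C → syllable 2 (observed: 5).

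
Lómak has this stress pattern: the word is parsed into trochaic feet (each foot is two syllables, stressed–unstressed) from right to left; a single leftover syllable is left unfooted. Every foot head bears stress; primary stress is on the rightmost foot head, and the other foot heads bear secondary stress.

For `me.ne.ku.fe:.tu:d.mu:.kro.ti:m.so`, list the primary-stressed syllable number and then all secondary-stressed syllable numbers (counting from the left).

Parse right to left into trochaic (ˈσσ) feet: me (ˈne.ku) (ˈfe:.tu:d) (ˈmu:.kro) (ˈti:m.so). Syllable 1 is left unfooted.
Foot heads (stressed positions): 2, 4, 6, 8.
End Rule Rightmost: primary stress on the rightmost head = syllable 8.
Secondary stress on 2, 4, 6: me.ˌne.ku.ˌfe:.tu:d.ˌmu:.kro.ˈti:m.so.

primary 8, secondary 2, 4, 6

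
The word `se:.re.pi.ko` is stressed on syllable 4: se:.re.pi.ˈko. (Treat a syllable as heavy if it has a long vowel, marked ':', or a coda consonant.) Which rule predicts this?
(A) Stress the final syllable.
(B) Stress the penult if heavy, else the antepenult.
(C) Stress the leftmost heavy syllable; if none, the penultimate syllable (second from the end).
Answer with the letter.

A

Rule A → syllable 4 ✓.
Rule B → syllable 2 (observed: 4).
Rule C → syllable 1 (observed: 4).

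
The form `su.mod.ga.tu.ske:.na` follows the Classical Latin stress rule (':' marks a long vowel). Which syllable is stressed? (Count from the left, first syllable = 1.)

5

Classical Latin: stress the penult if heavy (long vowel or closed), else the antepenult.
Weights: 4 tu L, 5 ske: H, 6 na L.
The penult (syllable 5, ske:) is heavy, so it takes stress.
Stress on syllable 5: su.mod.ga.tu.ˈske:.na.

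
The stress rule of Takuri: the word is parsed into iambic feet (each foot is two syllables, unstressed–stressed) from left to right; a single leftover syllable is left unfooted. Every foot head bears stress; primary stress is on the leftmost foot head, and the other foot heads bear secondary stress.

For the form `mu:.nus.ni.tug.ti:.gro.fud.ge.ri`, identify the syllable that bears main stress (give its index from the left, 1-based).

Parse left to right into iambic (σˈσ) feet: (mu:.ˈnus) (ni.ˈtug) (ti:.ˈgro) (fud.ˈge) ri. Syllable 9 is left unfooted.
Foot heads (stressed positions): 2, 4, 6, 8.
End Rule Leftmost: primary stress on the leftmost head = syllable 2.
Primary stress: syllable 2 → mu:.ˈnus.ni.tug.ti:.gro.fud.ge.ri.

2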